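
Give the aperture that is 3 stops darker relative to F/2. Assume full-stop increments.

Aperture: f/2 → f/2.8 → f/4 → f/5.6 — 3 stops narrower (darker).

f/5.6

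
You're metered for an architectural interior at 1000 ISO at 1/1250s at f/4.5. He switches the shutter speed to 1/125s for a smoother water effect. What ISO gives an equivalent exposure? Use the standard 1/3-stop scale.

ISO 100

Shutter speed: 1/1250 → 1/1000 → 1/800 → 1/640 → 1/500 → 1/400 → 1/320 → 1/250 → 1/200 → 1/160 → 1/125 — 3 1/3 stops slower (brighter).
Need 3 1/3 stops darker from the ISO: 1000 → 800 → 640 → 500 → 400 → 320 → 250 → 200 → 160 → 125 → 100.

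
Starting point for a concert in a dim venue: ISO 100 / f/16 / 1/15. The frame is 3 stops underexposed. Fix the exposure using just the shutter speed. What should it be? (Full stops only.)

Underexposed by 3 stops → need 3 stops brighter.
Shutter speed: 1/15 → 1/8 → 1/4 → 1/2.

1/2s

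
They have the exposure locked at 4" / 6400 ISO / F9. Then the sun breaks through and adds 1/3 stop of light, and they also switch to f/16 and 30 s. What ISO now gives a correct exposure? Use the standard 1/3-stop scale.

Scene light: 1/3 stop brighter.
Aperture: f/9 → f/10 → f/11 → f/13 → f/14 → f/16 — 1 2/3 stops narrower (darker).
Shutter speed: 4 → 5 → 6 → 8 → 10 → 13 → 15 → 20 → 25 → 30 — 3 stops longer (brighter).
Net so far: 1 2/3 stops brighter. ISO: 6400 → 5000 → 4000 → 3200 → 2500 → 2000.

ISO 2000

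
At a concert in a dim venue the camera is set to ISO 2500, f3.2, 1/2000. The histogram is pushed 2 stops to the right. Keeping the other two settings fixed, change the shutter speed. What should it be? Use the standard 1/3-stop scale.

Overexposed by 2 stops → need 2 stops darker.
Shutter speed: 1/2000 → 1/2500 → 1/3200 → 1/4000 → 1/5000 → 1/6400 → 1/8000.

1/8000s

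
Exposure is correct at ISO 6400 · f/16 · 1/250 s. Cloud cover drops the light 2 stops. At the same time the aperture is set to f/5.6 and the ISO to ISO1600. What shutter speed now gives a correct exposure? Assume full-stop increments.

Scene light: 2 stops darker.
Aperture: f/16 → f/11 → f/8 → f/5.6 — 3 stops opened up (brighter).
ISO: 6400 → 3200 → 1600 — 2 stops dropped (darker).
Net so far: 1 stop darker. Shutter speed: 1/250 → 1/125.

1/125s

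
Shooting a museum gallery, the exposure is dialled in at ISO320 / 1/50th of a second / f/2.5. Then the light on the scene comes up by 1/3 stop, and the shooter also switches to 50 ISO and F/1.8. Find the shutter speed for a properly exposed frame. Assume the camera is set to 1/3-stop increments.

Scene light: 1/3 stop brighter.
ISO: 320 → 250 → 200 → 160 → 125 → 100 → 80 → 64 → 50 — 2 2/3 stops dropped (darker).
Aperture: f/2.5 → f/2.2 → f/2 → f/1.8 — 1 stop wider (brighter).
Net so far: 1 1/3 stops darker. Shutter speed: 1/50 → 1/40 → 1/30 → 1/25 → 1/20.

1/20s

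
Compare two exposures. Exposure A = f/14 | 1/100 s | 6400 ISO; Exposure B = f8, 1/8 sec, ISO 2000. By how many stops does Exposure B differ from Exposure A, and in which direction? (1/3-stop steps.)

3 2/3 stops brighter

Aperture: f/14 → f/13 → f/11 → f/10 → f/9 → f/8 — 1 2/3 stops wider (brighter).
Shutter speed: 1/100 → 1/80 → 1/60 → 1/50 → 1/40 → 1/30 → 1/25 → 1/20 → 1/15 → 1/13 → 1/10 → 1/8 — 3 2/3 stops longer (brighter).
ISO: 6400 → 5000 → 4000 → 3200 → 2500 → 2000 — 1 2/3 stops lower (darker).
Net: +1 2/3 +3 2/3 −1 2/3 = +3 2/3 stops.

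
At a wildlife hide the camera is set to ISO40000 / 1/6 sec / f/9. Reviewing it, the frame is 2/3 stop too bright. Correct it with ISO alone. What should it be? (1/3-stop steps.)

Overexposed by 2/3 stop → need 2/3 stop darker.
ISO: 40000 → 32000 → 25600.

ISO 25600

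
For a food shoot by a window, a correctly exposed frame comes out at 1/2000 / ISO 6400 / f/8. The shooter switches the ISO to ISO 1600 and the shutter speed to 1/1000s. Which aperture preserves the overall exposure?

ISO: 6400 → 3200 → 1600 — 2 stops dropped (darker).
Shutter speed: 1/2000 → 1/1000 — 1 stop slower (brighter).
Net change so far: 1 stop darker. Offset with the aperture: f/8 → f/5.6.

f/5.6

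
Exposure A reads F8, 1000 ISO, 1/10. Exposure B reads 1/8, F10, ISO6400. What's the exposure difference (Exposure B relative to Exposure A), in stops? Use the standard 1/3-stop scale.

2 1/3 stops brighter

Aperture: f/8 → f/9 → f/10 — 2/3 stop smaller aperture (darker).
Shutter speed: 1/10 → 1/8 — 1/3 stop longer (brighter).
ISO: 1000 → 1250 → 1600 → 2000 → 2500 → 3200 → 4000 → 5000 → 6400 — 2 2/3 stops higher (brighter).
Net: −2/3 +1/3 +2 2/3 = +2 1/3 stops.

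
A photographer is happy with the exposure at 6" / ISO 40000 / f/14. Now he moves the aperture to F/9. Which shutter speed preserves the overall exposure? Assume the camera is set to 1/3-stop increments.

Aperture: f/14 → f/13 → f/11 → f/10 → f/9 — 1 1/3 stops opened up (brighter).
Need 1 1/3 stops darker from the shutter speed: 6 → 5 → 4 → 3.2 → 2.5.

2.5 s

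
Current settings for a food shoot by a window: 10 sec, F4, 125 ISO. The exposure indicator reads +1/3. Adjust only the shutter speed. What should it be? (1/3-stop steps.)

8 s

Overexposed by 1/3 stop → need 1/3 stop darker.
Shutter speed: 10 → 8.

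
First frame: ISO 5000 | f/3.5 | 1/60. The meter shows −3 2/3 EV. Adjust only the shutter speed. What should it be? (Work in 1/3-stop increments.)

Underexposed by 3 2/3 stops → need 3 2/3 stops brighter.
Shutter speed: 1/60 → 1/50 → 1/40 → 1/30 → 1/25 → 1/20 → 1/15 → 1/13 → 1/10 → 1/8 → 1/6 → 1/5.

1/5s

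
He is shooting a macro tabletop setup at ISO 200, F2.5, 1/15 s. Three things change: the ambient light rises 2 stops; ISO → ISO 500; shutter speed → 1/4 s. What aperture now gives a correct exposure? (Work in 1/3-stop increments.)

Scene light: 2 stops brighter.
ISO: 200 → 250 → 320 → 400 → 500 — 1 1/3 stops raised (brighter).
Shutter speed: 1/15 → 1/13 → 1/10 → 1/8 → 1/6 → 1/5 → 1/4 — 2 stops slower (brighter).
Net so far: 5 1/3 stops brighter. Aperture: f/2.5 → f/2.8 → f/3.2 → f/3.5 → f/4 → f/4.5 → f/5 → f/5.6 → f/6.3 → f/7.1 → f/8 → f/9 → f/10 → f/11 → f/13 → f/14 → f/16.

f/16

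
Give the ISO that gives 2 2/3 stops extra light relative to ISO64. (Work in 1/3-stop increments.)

ISO: 64 → 80 → 100 → 125 → 160 → 200 → 250 → 320 → 400 — 2 2/3 stops higher (brighter).

ISO 400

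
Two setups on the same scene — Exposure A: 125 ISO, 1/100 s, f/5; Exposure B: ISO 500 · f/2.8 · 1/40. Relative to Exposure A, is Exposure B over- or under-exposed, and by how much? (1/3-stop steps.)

Aperture: f/5 → f/4.5 → f/4 → f/3.5 → f/3.2 → f/2.8 — 1 2/3 stops larger aperture (brighter).
Shutter speed: 1/100 → 1/80 → 1/60 → 1/50 → 1/40 — 1 1/3 stops longer (brighter).
ISO: 125 → 160 → 200 → 250 → 320 → 400 → 500 — 2 stops higher (brighter).
Net: +1 2/3 +1 1/3 +2 = +5 stops.

5 stops brighter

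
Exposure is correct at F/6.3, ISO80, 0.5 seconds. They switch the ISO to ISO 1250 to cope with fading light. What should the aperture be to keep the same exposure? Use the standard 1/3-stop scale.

f/25

ISO: 80 → 100 → 125 → 160 → 200 → 250 → 320 → 400 → 500 → 640 → 800 → 1000 → 1250 — 4 stops raised (brighter).
Need 4 stops darker from the aperture: f/6.3 → f/7.1 → f/8 → f/9 → f/10 → f/11 → f/13 → f/14 → f/16 → f/18 → f/20 → f/22 → f/25.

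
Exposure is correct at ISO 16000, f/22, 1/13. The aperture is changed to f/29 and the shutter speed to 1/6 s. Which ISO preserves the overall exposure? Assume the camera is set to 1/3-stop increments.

Aperture: f/22 → f/25 → f/29 — 2/3 stop smaller aperture (darker).
Shutter speed: 1/13 → 1/10 → 1/8 → 1/6 — 1 stop slower (brighter).
Net change so far: 1/3 stop brighter. Offset with the ISO: 16000 → 12800.

ISO 12800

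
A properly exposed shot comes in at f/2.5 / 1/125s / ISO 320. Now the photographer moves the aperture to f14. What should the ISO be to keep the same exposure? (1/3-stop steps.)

Aperture: f/2.5 → f/2.8 → f/3.2 → f/3.5 → f/4 → f/4.5 → f/5 → f/5.6 → f/6.3 → f/7.1 → f/8 → f/9 → f/10 → f/11 → f/13 → f/14 — 5 stops smaller aperture (darker).
Need 5 stops brighter from the ISO: 320 → 400 → 500 → 640 → 800 → 1000 → 1250 → 1600 → 2000 → 2500 → 3200 → 4000 → 5000 → 6400 → 8000 → 10000.

ISO 10000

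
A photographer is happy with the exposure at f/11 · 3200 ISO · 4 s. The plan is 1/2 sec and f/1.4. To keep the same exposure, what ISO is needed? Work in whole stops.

Shutter speed: 4 → 2 → 1 → 1/2 — 3 stops shorter (darker).
Aperture: f/11 → f/8 → f/5.6 → f/4 → f/2.8 → f/2 → f/1.4 — 6 stops wider (brighter).
Net change so far: 3 stops brighter. Offset with the ISO: 3200 → 1600 → 800 → 400.

ISO 400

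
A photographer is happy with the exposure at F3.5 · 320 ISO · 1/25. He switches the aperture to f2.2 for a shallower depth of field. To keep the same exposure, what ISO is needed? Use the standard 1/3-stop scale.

ISO 125

Aperture: f/3.5 → f/3.2 → f/2.8 → f/2.5 → f/2.2 — 1 1/3 stops larger aperture (brighter).
Need 1 1/3 stops darker from the ISO: 320 → 250 → 200 → 160 → 125.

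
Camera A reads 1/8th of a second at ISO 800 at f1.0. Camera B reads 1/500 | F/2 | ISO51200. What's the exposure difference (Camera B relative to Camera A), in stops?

2 stops darker

Aperture: f/1.0 → f/1.4 → f/2 — 2 stops smaller aperture (darker).
Shutter speed: 1/8 → 1/15 → 1/30 → 1/60 → 1/125 → 1/250 → 1/500 — 6 stops shorter (darker).
ISO: 800 → 1600 → 3200 → 6400 → 12800 → 25600 → 51200 — 6 stops higher (brighter).
Net: −2 −6 +6 = −2 stops.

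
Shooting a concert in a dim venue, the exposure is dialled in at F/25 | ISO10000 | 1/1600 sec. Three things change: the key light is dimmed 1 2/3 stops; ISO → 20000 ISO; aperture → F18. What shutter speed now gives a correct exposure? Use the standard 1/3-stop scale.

1/2000s

Scene light: 1 2/3 stops darker.
ISO: 10000 → 12800 → 16000 → 20000 — 1 stop higher (brighter).
Aperture: f/25 → f/22 → f/20 → f/18 — 1 stop wider (brighter).
Net so far: 1/3 stop brighter. Shutter speed: 1/1600 → 1/2000.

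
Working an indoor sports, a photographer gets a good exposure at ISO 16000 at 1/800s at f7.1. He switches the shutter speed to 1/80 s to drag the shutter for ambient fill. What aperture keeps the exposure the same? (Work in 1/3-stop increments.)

Shutter speed: 1/800 → 1/640 → 1/500 → 1/400 → 1/320 → 1/250 → 1/200 → 1/160 → 1/125 → 1/100 → 1/80 — 3 1/3 stops slower (brighter).
Need 3 1/3 stops darker from the aperture: f/7.1 → f/8 → f/9 → f/10 → f/11 → f/13 → f/14 → f/16 → f/18 → f/20 → f/22.

f/22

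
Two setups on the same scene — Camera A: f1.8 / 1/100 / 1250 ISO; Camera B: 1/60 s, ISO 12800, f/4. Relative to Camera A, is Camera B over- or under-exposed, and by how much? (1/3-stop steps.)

Aperture: f/1.8 → f/2 → f/2.2 → f/2.5 → f/2.8 → f/3.2 → f/3.5 → f/4 — 2 1/3 stops stopped down (darker).
Shutter speed: 1/100 → 1/80 → 1/60 — 2/3 stop longer (brighter).
ISO: 1250 → 1600 → 2000 → 2500 → 3200 → 4000 → 5000 → 6400 → 8000 → 10000 → 12800 — 3 1/3 stops higher (brighter).
Net: −2 1/3 +2/3 +3 1/3 = +1 2/3 stops.

1 2/3 stops brighter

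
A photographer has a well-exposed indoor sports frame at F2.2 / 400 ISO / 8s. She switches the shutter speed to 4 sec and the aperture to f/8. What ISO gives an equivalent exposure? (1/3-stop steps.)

Shutter speed: 8 → 6 → 5 → 4 — 1 stop shorter (darker).
Aperture: f/2.2 → f/2.5 → f/2.8 → f/3.2 → f/3.5 → f/4 → f/4.5 → f/5 → f/5.6 → f/6.3 → f/7.1 → f/8 — 3 2/3 stops narrower (darker).
Net change so far: 4 2/3 stops darker. Offset with the ISO: 400 → 500 → 640 → 800 → 1000 → 1250 → 1600 → 2000 → 2500 → 3200 → 4000 → 5000 → 6400 → 8000 → 10000.

ISO 10000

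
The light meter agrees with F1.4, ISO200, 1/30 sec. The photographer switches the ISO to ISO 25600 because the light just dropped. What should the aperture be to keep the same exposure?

ISO: 200 → 400 → 800 → 1600 → 3200 → 6400 → 12800 → 25600 — 7 stops raised (brighter).
Need 7 stops darker from the aperture: f/1.4 → f/2 → f/2.8 → f/4 → f/5.6 → f/8 → f/11 → f/16.

f/16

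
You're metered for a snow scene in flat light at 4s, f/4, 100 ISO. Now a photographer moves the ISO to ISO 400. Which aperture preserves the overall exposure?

ISO: 100 → 200 → 400 — 2 stops raised (brighter).
Need 2 stops darker from the aperture: f/4 → f/5.6 → f/8.

f/8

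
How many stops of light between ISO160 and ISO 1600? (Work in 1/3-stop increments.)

3 1/3 stops

160 → 200 → 250 → 320 → 400 → 500 → 640 → 800 → 1000 → 1250 → 1600 — count the steps: 10 third-stops = 3 1/3 stops.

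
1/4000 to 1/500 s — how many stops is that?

1/4000 → 1/2000 → 1/1000 → 1/500 — count the steps: 3 stops.

3 stops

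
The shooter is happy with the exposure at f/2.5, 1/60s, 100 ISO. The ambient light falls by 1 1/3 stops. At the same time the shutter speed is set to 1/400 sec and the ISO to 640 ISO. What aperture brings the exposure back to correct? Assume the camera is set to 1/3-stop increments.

f/1.6

Scene light: 1 1/3 stops darker.
Shutter speed: 1/60 → 1/80 → 1/100 → 1/125 → 1/160 → 1/200 → 1/250 → 1/320 → 1/400 — 2 2/3 stops faster (darker).
ISO: 100 → 125 → 160 → 200 → 250 → 320 → 400 → 500 → 640 — 2 2/3 stops higher (brighter).
Net so far: 1 1/3 stops darker. Aperture: f/2.5 → f/2.2 → f/2 → f/1.8 → f/1.6.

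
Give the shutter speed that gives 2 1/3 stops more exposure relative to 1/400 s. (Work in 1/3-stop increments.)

Shutter speed: 1/400 → 1/320 → 1/250 → 1/200 → 1/160 → 1/125 → 1/100 → 1/80 — 2 1/3 stops slower (brighter).

1/80s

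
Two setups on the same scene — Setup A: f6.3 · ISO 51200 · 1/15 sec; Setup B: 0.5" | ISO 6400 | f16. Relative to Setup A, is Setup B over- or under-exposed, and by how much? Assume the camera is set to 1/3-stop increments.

Aperture: f/6.3 → f/7.1 → f/8 → f/9 → f/10 → f/11 → f/13 → f/14 → f/16 — 2 2/3 stops stopped down (darker).
Shutter speed: 1/15 → 1/13 → 1/10 → 1/8 → 1/6 → 1/5 → 1/4 → 0.3 → 0.4 → 0.5 — 3 stops longer (brighter).
ISO: 51200 → 40000 → 32000 → 25600 → 20000 → 16000 → 12800 → 10000 → 8000 → 6400 — 3 stops lower (darker).
Net: −2 2/3 +3 −3 = −2 2/3 stops.

2 2/3 stops darker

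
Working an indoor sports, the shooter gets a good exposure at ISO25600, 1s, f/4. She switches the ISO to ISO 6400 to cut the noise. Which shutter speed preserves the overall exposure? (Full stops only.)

ISO: 25600 → 12800 → 6400 — 2 stops lower (darker).
Need 2 stops brighter from the shutter speed: 1 → 2 → 4.

4 s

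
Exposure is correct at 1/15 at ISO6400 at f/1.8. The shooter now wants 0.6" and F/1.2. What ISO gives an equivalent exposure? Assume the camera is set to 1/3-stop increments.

Shutter speed: 1/15 → 1/13 → 1/10 → 1/8 → 1/6 → 1/5 → 1/4 → 0.3 → 0.4 → 0.5 → 0.6 — 3 1/3 stops slower (brighter).
Aperture: f/1.8 → f/1.6 → f/1.4 → f/1.2 — 1 stop larger aperture (brighter).
Net change so far: 4 1/3 stops brighter. Offset with the ISO: 6400 → 5000 → 4000 → 3200 → 2500 → 2000 → 1600 → 1250 → 1000 → 800 → 640 → 500 → 400 → 320.

ISO 320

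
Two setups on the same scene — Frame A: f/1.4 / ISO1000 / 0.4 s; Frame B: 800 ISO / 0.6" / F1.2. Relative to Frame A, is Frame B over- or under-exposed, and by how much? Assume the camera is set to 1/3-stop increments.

2/3 stop brighter

Aperture: f/1.4 → f/1.2 — 1/3 stop opened up (brighter).
Shutter speed: 0.4 → 0.5 → 0.6 — 2/3 stop longer (brighter).
ISO: 1000 → 800 — 1/3 stop lower (darker).
Net: +1/3 +2/3 −1/3 = +2/3 stops.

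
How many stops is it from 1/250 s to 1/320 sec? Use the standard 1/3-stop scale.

1/250 → 1/320 — count the steps: 1 third-stops = 1/3 stop.

1/3 stop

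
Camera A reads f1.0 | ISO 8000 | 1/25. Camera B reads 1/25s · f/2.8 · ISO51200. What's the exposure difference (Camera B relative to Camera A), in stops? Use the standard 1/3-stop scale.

Aperture: f/1.0 → f/1.1 → f/1.2 → f/1.4 → f/1.6 → f/1.8 → f/2 → f/2.2 → f/2.5 → f/2.8 — 3 stops stopped down (darker).
Shutter speed: unchanged.
ISO: 8000 → 10000 → 12800 → 16000 → 20000 → 25600 → 32000 → 40000 → 51200 — 2 2/3 stops higher (brighter).
Net: −3 +2 2/3 = −1/3 stops.

1/3 stop darker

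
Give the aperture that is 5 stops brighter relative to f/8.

Aperture: f/8 → f/5.6 → f/4 → f/2.8 → f/2 → f/1.4 — 5 stops wider (brighter).

f/1.4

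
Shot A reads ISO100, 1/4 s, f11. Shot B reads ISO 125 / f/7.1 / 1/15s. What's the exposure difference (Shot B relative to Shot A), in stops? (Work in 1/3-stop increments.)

Aperture: f/11 → f/10 → f/9 → f/8 → f/7.1 — 1 1/3 stops larger aperture (brighter).
Shutter speed: 1/4 → 1/5 → 1/6 → 1/8 → 1/10 → 1/13 → 1/15 — 2 stops faster (darker).
ISO: 100 → 125 — 1/3 stop higher (brighter).
Net: +1 1/3 −2 +1/3 = −1/3 stops.

1/3 stop darker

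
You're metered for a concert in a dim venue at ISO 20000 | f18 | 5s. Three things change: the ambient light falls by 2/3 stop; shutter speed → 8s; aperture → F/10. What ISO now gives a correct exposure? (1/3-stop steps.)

Scene light: 2/3 stop darker.
Shutter speed: 5 → 6 → 8 — 2/3 stop slower (brighter).
Aperture: f/18 → f/16 → f/14 → f/13 → f/11 → f/10 — 1 2/3 stops wider (brighter).
Net so far: 1 2/3 stops brighter. ISO: 20000 → 16000 → 12800 → 10000 → 8000 → 6400.

ISO 6400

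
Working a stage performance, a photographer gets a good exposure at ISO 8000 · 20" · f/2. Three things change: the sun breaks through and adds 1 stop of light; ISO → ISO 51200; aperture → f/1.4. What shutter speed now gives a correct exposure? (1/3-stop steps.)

0.8 s

Scene light: 1 stop brighter.
ISO: 8000 → 10000 → 12800 → 16000 → 20000 → 25600 → 32000 → 40000 → 51200 — 2 2/3 stops higher (brighter).
Aperture: f/2 → f/1.8 → f/1.6 → f/1.4 — 1 stop larger aperture (brighter).
Net so far: 4 2/3 stops brighter. Shutter speed: 20 → 15 → 13 → 10 → 8 → 6 → 5 → 4 → 3.2 → 2.5 → 2 → 1.6 → 1.3 → 1 → 0.8.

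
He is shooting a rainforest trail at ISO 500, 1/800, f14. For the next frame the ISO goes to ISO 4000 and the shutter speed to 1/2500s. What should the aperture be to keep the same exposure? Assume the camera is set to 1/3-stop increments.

ISO: 500 → 640 → 800 → 1000 → 1250 → 1600 → 2000 → 2500 → 3200 → 4000 — 3 stops higher (brighter).
Shutter speed: 1/800 → 1/1000 → 1/1250 → 1/1600 → 1/2000 → 1/2500 — 1 2/3 stops shorter (darker).
Net change so far: 1 1/3 stops brighter. Offset with the aperture: f/14 → f/16 → f/18 → f/20 → f/22.

f/22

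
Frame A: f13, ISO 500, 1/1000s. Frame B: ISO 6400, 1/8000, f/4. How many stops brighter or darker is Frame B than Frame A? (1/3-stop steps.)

4 stops brighter

Aperture: f/13 → f/11 → f/10 → f/9 → f/8 → f/7.1 → f/6.3 → f/5.6 → f/5 → f/4.5 → f/4 — 3 1/3 stops wider (brighter).
Shutter speed: 1/1000 → 1/1250 → 1/1600 → 1/2000 → 1/2500 → 1/3200 → 1/4000 → 1/5000 → 1/6400 → 1/8000 — 3 stops shorter (darker).
ISO: 500 → 640 → 800 → 1000 → 1250 → 1600 → 2000 → 2500 → 3200 → 4000 → 5000 → 6400 — 3 2/3 stops raised (brighter).
Net: +3 1/3 −3 +3 2/3 = +4 stops.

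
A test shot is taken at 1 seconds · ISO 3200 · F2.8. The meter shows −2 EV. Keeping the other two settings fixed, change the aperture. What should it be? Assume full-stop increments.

Underexposed by 2 stops → need 2 stops brighter.
Aperture: f/2.8 → f/2 → f/1.4.

f/1.4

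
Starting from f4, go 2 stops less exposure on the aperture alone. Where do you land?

Aperture: f/4 → f/5.6 → f/8 — 2 stops smaller aperture (darker).

f/8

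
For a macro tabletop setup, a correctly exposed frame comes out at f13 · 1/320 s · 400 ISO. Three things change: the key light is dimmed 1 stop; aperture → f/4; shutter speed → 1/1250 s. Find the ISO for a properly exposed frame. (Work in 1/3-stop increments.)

Scene light: 1 stop darker.
Aperture: f/13 → f/11 → f/10 → f/9 → f/8 → f/7.1 → f/6.3 → f/5.6 → f/5 → f/4.5 → f/4 — 3 1/3 stops larger aperture (brighter).
Shutter speed: 1/320 → 1/400 → 1/500 → 1/640 → 1/800 → 1/1000 → 1/1250 — 2 stops shorter (darker).
Net so far: 1/3 stop brighter. ISO: 400 → 320.

ISO 320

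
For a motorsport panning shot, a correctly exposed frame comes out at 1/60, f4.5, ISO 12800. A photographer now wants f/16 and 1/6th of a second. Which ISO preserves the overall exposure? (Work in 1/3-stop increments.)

ISO 16000

Aperture: f/4.5 → f/5 → f/5.6 → f/6.3 → f/7.1 → f/8 → f/9 → f/10 → f/11 → f/13 → f/14 → f/16 — 3 2/3 stops smaller aperture (darker).
Shutter speed: 1/60 → 1/50 → 1/40 → 1/30 → 1/25 → 1/20 → 1/15 → 1/13 → 1/10 → 1/8 → 1/6 — 3 1/3 stops slower (brighter).
Net change so far: 1/3 stop darker. Offset with the ISO: 12800 → 16000.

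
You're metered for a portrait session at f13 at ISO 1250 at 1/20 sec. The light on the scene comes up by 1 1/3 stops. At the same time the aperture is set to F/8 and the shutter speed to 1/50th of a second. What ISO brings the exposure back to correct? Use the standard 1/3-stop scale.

ISO 500

Scene light: 1 1/3 stops brighter.
Aperture: f/13 → f/11 → f/10 → f/9 → f/8 — 1 1/3 stops larger aperture (brighter).
Shutter speed: 1/20 → 1/25 → 1/30 → 1/40 → 1/50 — 1 1/3 stops shorter (darker).
Net so far: 1 1/3 stops brighter. ISO: 1250 → 1000 → 800 → 640 → 500.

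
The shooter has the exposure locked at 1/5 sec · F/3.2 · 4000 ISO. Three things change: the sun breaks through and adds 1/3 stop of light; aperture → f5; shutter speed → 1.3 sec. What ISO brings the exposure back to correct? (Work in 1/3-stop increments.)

ISO 1250

Scene light: 1/3 stop brighter.
Aperture: f/3.2 → f/3.5 → f/4 → f/4.5 → f/5 — 1 1/3 stops smaller aperture (darker).
Shutter speed: 1/5 → 1/4 → 0.3 → 0.4 → 0.5 → 0.6 → 0.8 → 1 → 1.3 — 2 2/3 stops slower (brighter).
Net so far: 1 2/3 stops brighter. ISO: 4000 → 3200 → 2500 → 2000 → 1600 → 1250.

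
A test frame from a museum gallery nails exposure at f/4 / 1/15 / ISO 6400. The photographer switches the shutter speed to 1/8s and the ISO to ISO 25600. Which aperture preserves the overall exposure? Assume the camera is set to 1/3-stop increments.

f/11

Shutter speed: 1/15 → 1/13 → 1/10 → 1/8 — 1 stop slower (brighter).
ISO: 6400 → 8000 → 10000 → 12800 → 16000 → 20000 → 25600 — 2 stops higher (brighter).
Net change so far: 3 stops brighter. Offset with the aperture: f/4 → f/4.5 → f/5 → f/5.6 → f/6.3 → f/7.1 → f/8 → f/9 → f/10 → f/11.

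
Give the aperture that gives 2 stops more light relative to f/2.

f/1.0

Aperture: f/2 → f/1.4 → f/1.0 — 2 stops larger aperture (brighter).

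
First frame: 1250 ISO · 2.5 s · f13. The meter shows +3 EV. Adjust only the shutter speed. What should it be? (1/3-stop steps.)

Overexposed by 3 stops → need 3 stops darker.
Shutter speed: 2.5 → 2 → 1.6 → 1.3 → 1 → 0.8 → 0.6 → 0.5 → 0.4 → 0.3.

0.3 s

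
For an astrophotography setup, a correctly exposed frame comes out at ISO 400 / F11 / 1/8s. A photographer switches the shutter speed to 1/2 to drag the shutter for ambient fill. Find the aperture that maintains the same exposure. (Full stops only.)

Shutter speed: 1/8 → 1/4 → 1/2 — 2 stops slower (brighter).
Need 2 stops darker from the aperture: f/11 → f/16 → f/22.

f/22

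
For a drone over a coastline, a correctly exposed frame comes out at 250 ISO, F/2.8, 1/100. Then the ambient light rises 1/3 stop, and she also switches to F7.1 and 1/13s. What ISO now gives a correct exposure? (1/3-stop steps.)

Scene light: 1/3 stop brighter.
Aperture: f/2.8 → f/3.2 → f/3.5 → f/4 → f/4.5 → f/5 → f/5.6 → f/6.3 → f/7.1 — 2 2/3 stops stopped down (darker).
Shutter speed: 1/100 → 1/80 → 1/60 → 1/50 → 1/40 → 1/30 → 1/25 → 1/20 → 1/15 → 1/13 — 3 stops slower (brighter).
Net so far: 2/3 stop brighter. ISO: 250 → 200 → 160.

ISO 160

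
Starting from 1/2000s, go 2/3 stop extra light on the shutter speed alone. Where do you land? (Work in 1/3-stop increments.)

1/1250s

Shutter speed: 1/2000 → 1/1600 → 1/1250 — 2/3 stop longer (brighter).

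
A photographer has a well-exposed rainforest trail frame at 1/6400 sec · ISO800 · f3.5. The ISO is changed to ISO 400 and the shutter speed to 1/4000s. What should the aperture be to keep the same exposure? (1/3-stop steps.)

ISO: 800 → 640 → 500 → 400 — 1 stop dropped (darker).
Shutter speed: 1/6400 → 1/5000 → 1/4000 — 2/3 stop longer (brighter).
Net change so far: 1/3 stop darker. Offset with the aperture: f/3.5 → f/3.2.

f/3.2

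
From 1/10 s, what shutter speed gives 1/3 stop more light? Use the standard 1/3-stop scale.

Shutter speed: 1/10 → 1/8 — 1/3 stop longer (brighter).

1/8s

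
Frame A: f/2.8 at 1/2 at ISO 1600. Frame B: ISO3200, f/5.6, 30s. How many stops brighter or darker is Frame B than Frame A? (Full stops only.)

Aperture: f/2.8 → f/4 → f/5.6 — 2 stops smaller aperture (darker).
Shutter speed: 1/2 → 1 → 2 → 4 → 8 → 15 → 30 — 6 stops slower (brighter).
ISO: 1600 → 3200 — 1 stop higher (brighter).
Net: −2 +6 +1 = +5 stops.

5 stops brighter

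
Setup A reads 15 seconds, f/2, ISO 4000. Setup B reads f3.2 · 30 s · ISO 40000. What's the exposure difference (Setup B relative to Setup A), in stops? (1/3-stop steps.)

Aperture: f/2 → f/2.2 → f/2.5 → f/2.8 → f/3.2 — 1 1/3 stops stopped down (darker).
Shutter speed: 15 → 20 → 25 → 30 — 1 stop slower (brighter).
ISO: 4000 → 5000 → 6400 → 8000 → 10000 → 12800 → 16000 → 20000 → 25600 → 32000 → 40000 — 3 1/3 stops higher (brighter).
Net: −1 1/3 +1 +3 1/3 = +3 stops.

3 stops brighter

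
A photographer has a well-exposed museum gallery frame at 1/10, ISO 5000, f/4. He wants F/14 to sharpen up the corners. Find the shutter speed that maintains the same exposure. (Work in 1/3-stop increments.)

1.3 s

Aperture: f/4 → f/4.5 → f/5 → f/5.6 → f/6.3 → f/7.1 → f/8 → f/9 → f/10 → f/11 → f/13 → f/14 — 3 2/3 stops narrower (darker).
Need 3 2/3 stops brighter from the shutter speed: 1/10 → 1/8 → 1/6 → 1/5 → 1/4 → 0.3 → 0.4 → 0.5 → 0.6 → 0.8 → 1 → 1.3.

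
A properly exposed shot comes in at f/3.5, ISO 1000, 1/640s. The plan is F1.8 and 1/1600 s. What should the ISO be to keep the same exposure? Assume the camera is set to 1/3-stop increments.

Aperture: f/3.5 → f/3.2 → f/2.8 → f/2.5 → f/2.2 → f/2 → f/1.8 — 2 stops wider (brighter).
Shutter speed: 1/640 → 1/800 → 1/1000 → 1/1250 → 1/1600 — 1 1/3 stops shorter (darker).
Net change so far: 2/3 stop brighter. Offset with the ISO: 1000 → 800 → 640.

ISO 640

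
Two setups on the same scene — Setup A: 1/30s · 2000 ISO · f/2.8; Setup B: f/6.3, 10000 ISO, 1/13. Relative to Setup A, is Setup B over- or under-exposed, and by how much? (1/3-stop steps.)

1 1/3 stops brighter

Aperture: f/2.8 → f/3.2 → f/3.5 → f/4 → f/4.5 → f/5 → f/5.6 → f/6.3 — 2 1/3 stops smaller aperture (darker).
Shutter speed: 1/30 → 1/25 → 1/20 → 1/15 → 1/13 — 1 1/3 stops slower (brighter).
ISO: 2000 → 2500 → 3200 → 4000 → 5000 → 6400 → 8000 → 10000 — 2 1/3 stops higher (brighter).
Net: −2 1/3 +1 1/3 +2 1/3 = +1 1/3 stops.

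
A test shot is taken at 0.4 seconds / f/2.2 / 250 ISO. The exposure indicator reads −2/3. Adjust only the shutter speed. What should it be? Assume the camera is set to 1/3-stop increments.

Underexposed by 2/3 stop → need 2/3 stop brighter.
Shutter speed: 0.4 → 0.5 → 0.6.

0.6 s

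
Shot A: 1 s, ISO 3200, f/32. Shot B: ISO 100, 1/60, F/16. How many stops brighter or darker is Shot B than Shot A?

9 stops darker

Aperture: f/32 → f/22 → f/16 — 2 stops opened up (brighter).
Shutter speed: 1 → 1/2 → 1/4 → 1/8 → 1/15 → 1/30 → 1/60 — 6 stops shorter (darker).
ISO: 3200 → 1600 → 800 → 400 → 200 → 100 — 5 stops dropped (darker).
Net: +2 −6 −5 = −9 stops.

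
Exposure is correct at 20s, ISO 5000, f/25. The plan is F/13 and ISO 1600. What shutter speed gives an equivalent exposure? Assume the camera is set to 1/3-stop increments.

15 s

Aperture: f/25 → f/22 → f/20 → f/18 → f/16 → f/14 → f/13 — 2 stops opened up (brighter).
ISO: 5000 → 4000 → 3200 → 2500 → 2000 → 1600 — 1 2/3 stops lower (darker).
Net change so far: 1/3 stop brighter. Offset with the shutter speed: 20 → 15.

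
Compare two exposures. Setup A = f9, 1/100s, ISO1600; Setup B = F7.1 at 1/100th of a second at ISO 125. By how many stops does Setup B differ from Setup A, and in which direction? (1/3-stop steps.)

3 stops darker

Aperture: f/9 → f/8 → f/7.1 — 2/3 stop wider (brighter).
Shutter speed: unchanged.
ISO: 1600 → 1250 → 1000 → 800 → 640 → 500 → 400 → 320 → 250 → 200 → 160 → 125 — 3 2/3 stops dropped (darker).
Net: +2/3 −3 2/3 = −3 stops.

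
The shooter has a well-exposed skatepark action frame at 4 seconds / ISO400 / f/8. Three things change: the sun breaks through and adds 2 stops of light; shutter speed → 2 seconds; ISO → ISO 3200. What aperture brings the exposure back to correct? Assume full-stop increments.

Scene light: 2 stops brighter.
Shutter speed: 4 → 2 — 1 stop faster (darker).
ISO: 400 → 800 → 1600 → 3200 — 3 stops higher (brighter).
Net so far: 4 stops brighter. Aperture: f/8 → f/11 → f/16 → f/22 → f/32.

f/32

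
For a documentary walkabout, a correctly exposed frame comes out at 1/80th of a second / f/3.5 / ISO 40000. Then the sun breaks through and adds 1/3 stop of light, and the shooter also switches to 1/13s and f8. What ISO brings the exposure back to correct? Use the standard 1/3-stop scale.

Scene light: 1/3 stop brighter.
Shutter speed: 1/80 → 1/60 → 1/50 → 1/40 → 1/30 → 1/25 → 1/20 → 1/15 → 1/13 — 2 2/3 stops slower (brighter).
Aperture: f/3.5 → f/4 → f/4.5 → f/5 → f/5.6 → f/6.3 → f/7.1 → f/8 — 2 1/3 stops smaller aperture (darker).
Net so far: 2/3 stop brighter. ISO: 40000 → 32000 → 25600.

ISO 25600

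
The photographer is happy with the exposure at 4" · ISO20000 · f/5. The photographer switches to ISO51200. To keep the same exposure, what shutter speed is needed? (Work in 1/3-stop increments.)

ISO: 20000 → 25600 → 32000 → 40000 → 51200 — 1 1/3 stops higher (brighter).
Need 1 1/3 stops darker from the shutter speed: 4 → 3.2 → 2.5 → 2 → 1.6.

1.6 s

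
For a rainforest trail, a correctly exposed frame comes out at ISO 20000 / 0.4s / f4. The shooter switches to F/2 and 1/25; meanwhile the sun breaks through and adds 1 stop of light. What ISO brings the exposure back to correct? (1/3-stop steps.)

ISO 25600

Scene light: 1 stop brighter.
Aperture: f/4 → f/3.5 → f/3.2 → f/2.8 → f/2.5 → f/2.2 → f/2 — 2 stops opened up (brighter).
Shutter speed: 0.4 → 0.3 → 1/4 → 1/5 → 1/6 → 1/8 → 1/10 → 1/13 → 1/15 → 1/20 → 1/25 — 3 1/3 stops shorter (darker).
Net so far: 1/3 stop darker. ISO: 20000 → 25600.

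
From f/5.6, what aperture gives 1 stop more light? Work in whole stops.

Aperture: f/5.6 → f/4 — 1 stop larger aperture (brighter).

f/4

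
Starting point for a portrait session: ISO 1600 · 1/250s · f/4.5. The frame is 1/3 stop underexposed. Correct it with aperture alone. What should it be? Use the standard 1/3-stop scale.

f/4

Underexposed by 1/3 stop → need 1/3 stop brighter.
Aperture: f/4.5 → f/4.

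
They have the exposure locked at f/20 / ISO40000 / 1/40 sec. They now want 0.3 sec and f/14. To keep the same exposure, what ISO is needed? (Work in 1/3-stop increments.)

Shutter speed: 1/40 → 1/30 → 1/25 → 1/20 → 1/15 → 1/13 → 1/10 → 1/8 → 1/6 → 1/5 → 1/4 → 0.3 — 3 2/3 stops slower (brighter).
Aperture: f/20 → f/18 → f/16 → f/14 — 1 stop larger aperture (brighter).
Net change so far: 4 2/3 stops brighter. Offset with the ISO: 40000 → 32000 → 25600 → 20000 → 16000 → 12800 → 10000 → 8000 → 6400 → 5000 → 4000 → 3200 → 2500 → 2000 → 1600.

ISO 1600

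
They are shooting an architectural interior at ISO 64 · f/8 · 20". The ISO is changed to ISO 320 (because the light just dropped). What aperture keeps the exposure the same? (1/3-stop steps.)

ISO: 64 → 80 → 100 → 125 → 160 → 200 → 250 → 320 — 2 1/3 stops raised (brighter).
Need 2 1/3 stops darker from the aperture: f/8 → f/9 → f/10 → f/11 → f/13 → f/14 → f/16 → f/18.

f/18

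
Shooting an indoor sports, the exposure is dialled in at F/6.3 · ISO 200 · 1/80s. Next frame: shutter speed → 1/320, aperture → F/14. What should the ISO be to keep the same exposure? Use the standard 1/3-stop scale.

ISO 4000

Shutter speed: 1/80 → 1/100 → 1/125 → 1/160 → 1/200 → 1/250 → 1/320 — 2 stops shorter (darker).
Aperture: f/6.3 → f/7.1 → f/8 → f/9 → f/10 → f/11 → f/13 → f/14 — 2 1/3 stops stopped down (darker).
Net change so far: 4 1/3 stops darker. Offset with the ISO: 200 → 250 → 320 → 400 → 500 → 640 → 800 → 1000 → 1250 → 1600 → 2000 → 2500 → 3200 → 4000.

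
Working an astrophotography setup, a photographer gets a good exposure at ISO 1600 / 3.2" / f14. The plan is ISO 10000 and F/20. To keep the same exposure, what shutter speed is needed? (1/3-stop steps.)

ISO: 1600 → 2000 → 2500 → 3200 → 4000 → 5000 → 6400 → 8000 → 10000 — 2 2/3 stops raised (brighter).
Aperture: f/14 → f/16 → f/18 → f/20 — 1 stop narrower (darker).
Net change so far: 1 2/3 stops brighter. Offset with the shutter speed: 3.2 → 2.5 → 2 → 1.6 → 1.3 → 1.

1 s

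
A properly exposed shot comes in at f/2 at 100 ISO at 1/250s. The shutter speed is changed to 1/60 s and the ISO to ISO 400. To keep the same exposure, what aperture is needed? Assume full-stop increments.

f/8

Shutter speed: 1/250 → 1/125 → 1/60 — 2 stops longer (brighter).
ISO: 100 → 200 → 400 — 2 stops raised (brighter).
Net change so far: 4 stops brighter. Offset with the aperture: f/2 → f/2.8 → f/4 → f/5.6 → f/8.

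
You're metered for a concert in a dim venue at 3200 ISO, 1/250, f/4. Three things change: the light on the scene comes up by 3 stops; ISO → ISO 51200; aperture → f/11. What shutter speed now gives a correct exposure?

1/4000s

Scene light: 3 stops brighter.
ISO: 3200 → 6400 → 12800 → 25600 → 51200 — 4 stops raised (brighter).
Aperture: f/4 → f/5.6 → f/8 → f/11 — 3 stops stopped down (darker).
Net so far: 4 stops brighter. Shutter speed: 1/250 → 1/500 → 1/1000 → 1/2000 → 1/4000.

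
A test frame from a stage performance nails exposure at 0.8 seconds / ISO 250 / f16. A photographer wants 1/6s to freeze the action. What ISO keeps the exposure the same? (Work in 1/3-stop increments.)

Shutter speed: 0.8 → 0.6 → 0.5 → 0.4 → 0.3 → 1/4 → 1/5 → 1/6 — 2 1/3 stops shorter (darker).
Need 2 1/3 stops brighter from the ISO: 250 → 320 → 400 → 500 → 640 → 800 → 1000 → 1250.

ISO 1250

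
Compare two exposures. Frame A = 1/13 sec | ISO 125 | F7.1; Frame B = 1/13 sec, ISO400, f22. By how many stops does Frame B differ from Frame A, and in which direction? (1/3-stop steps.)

1 2/3 stops darker

Aperture: f/7.1 → f/8 → f/9 → f/10 → f/11 → f/13 → f/14 → f/16 → f/18 → f/20 → f/22 — 3 1/3 stops narrower (darker).
Shutter speed: unchanged.
ISO: 125 → 160 → 200 → 250 → 320 → 400 — 1 2/3 stops higher (brighter).
Net: −3 1/3 +1 2/3 = −1 2/3 stops.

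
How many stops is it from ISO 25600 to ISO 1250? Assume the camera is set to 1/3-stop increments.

4 1/3 stops

25600 → 20000 → 16000 → 12800 → 10000 → 8000 → 6400 → 5000 → 4000 → 3200 → 2500 → 2000 → 1600 → 1250 — count the steps: 13 third-stops = 4 1/3 stops.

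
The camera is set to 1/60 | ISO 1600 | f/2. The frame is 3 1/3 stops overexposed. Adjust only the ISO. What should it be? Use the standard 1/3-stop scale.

Overexposed by 3 1/3 stops → need 3 1/3 stops darker.
ISO: 1600 → 1250 → 1000 → 800 → 640 → 500 → 400 → 320 → 250 → 200 → 160.

ISO 160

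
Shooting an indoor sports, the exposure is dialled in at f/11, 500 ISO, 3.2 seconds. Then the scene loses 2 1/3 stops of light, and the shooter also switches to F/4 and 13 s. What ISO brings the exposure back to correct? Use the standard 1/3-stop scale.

Scene light: 2 1/3 stops darker.
Aperture: f/11 → f/10 → f/9 → f/8 → f/7.1 → f/6.3 → f/5.6 → f/5 → f/4.5 → f/4 — 3 stops larger aperture (brighter).
Shutter speed: 3.2 → 4 → 5 → 6 → 8 → 10 → 13 — 2 stops slower (brighter).
Net so far: 2 2/3 stops brighter. ISO: 500 → 400 → 320 → 250 → 200 → 160 → 125 → 100 → 80.

ISO 80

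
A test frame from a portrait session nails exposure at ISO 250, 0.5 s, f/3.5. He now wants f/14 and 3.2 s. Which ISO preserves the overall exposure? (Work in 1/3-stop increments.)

Aperture: f/3.5 → f/4 → f/4.5 → f/5 → f/5.6 → f/6.3 → f/7.1 → f/8 → f/9 → f/10 → f/11 → f/13 → f/14 — 4 stops stopped down (darker).
Shutter speed: 0.5 → 0.6 → 0.8 → 1 → 1.3 → 1.6 → 2 → 2.5 → 3.2 — 2 2/3 stops slower (brighter).
Net change so far: 1 1/3 stops darker. Offset with the ISO: 250 → 320 → 400 → 500 → 640.

ISO 640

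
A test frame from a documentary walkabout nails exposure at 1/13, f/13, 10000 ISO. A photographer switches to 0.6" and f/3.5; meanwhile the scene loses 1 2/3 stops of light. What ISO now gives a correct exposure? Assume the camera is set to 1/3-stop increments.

ISO 320

Scene light: 1 2/3 stops darker.
Shutter speed: 1/13 → 1/10 → 1/8 → 1/6 → 1/5 → 1/4 → 0.3 → 0.4 → 0.5 → 0.6 — 3 stops longer (brighter).
Aperture: f/13 → f/11 → f/10 → f/9 → f/8 → f/7.1 → f/6.3 → f/5.6 → f/5 → f/4.5 → f/4 → f/3.5 — 3 2/3 stops wider (brighter).
Net so far: 5 stops brighter. ISO: 10000 → 8000 → 6400 → 5000 → 4000 → 3200 → 2500 → 2000 → 1600 → 1250 → 1000 → 800 → 640 → 500 → 400 → 320.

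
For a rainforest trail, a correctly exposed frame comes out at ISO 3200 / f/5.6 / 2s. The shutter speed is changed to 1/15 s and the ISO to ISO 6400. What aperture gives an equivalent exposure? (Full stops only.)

f/1.4

Shutter speed: 2 → 1 → 1/2 → 1/4 → 1/8 → 1/15 — 5 stops faster (darker).
ISO: 3200 → 6400 — 1 stop higher (brighter).
Net change so far: 4 stops darker. Offset with the aperture: f/5.6 → f/4 → f/2.8 → f/2 → f/1.4.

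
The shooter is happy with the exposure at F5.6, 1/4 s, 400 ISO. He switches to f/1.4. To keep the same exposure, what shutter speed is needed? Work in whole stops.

1/60s

Aperture: f/5.6 → f/4 → f/2.8 → f/2 → f/1.4 — 4 stops larger aperture (brighter).
Need 4 stops darker from the shutter speed: 1/4 → 1/8 → 1/15 → 1/30 → 1/60.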